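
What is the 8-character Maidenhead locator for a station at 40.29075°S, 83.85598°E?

NE19wr20

Add 180° to longitude and 90° to latitude: 263.85598, 49.70925.
Field (20°×10°, letters A–R): 263.85598/20 → 13 → N, 49.70925/10 → 4 → E; chars NE.
Square (2°×1°, digits 0–9): 3.85598/2 → 1, 9.70925/1 → 9; chars 19.
Subsquare (5′×2.5′, letters a–x): 1.85598/0.0833333 → 22 → w, 0.70925/0.0416667 → 17 → r; chars wr.
Extended square (30″×15″, digits 0–9): 0.02265/0.00833333 → 2, 0.00092/0.00416667 → 0; chars 20.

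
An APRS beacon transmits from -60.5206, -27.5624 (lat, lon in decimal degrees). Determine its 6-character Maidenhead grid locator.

Add 180° to longitude and 90° to latitude: 152.4376, 29.4794.
Field: lon ⌊152.4376/20⌋ = 7 → H; lat ⌊29.4794/10⌋ = 2 → C.
Square: lon ⌊12.4376/2⌋ = 6; lat ⌊9.4794/1⌋ = 9.
Subsquare: lon ⌊0.4376/0.0833333⌋ = 5 → f; lat ⌊0.4794/0.0416667⌋ = 11 → l.

HC69fl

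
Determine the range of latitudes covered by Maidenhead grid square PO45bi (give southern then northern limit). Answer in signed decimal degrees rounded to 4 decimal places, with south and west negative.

Field P=15, O=14: +15·20° lon, +14·10° lat → SW at lon 120°, lat 50°.
Square 4, 5: +4·2° lon, +5·1° lat → SW at lon 128°, lat 55°.
Subsquare b=1, i=8: +1·0.0833333° lon, +8·0.0416667° lat → SW at lon 128.083°, lat 55.3333°.
Cell spans 0.0833333° lon × 0.0416667° lat.
south 55.3333, north 55.3750.

55.3333, 55.3750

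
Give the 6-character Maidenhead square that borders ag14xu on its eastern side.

Longitude subsquare x = 23; +1 → 24, wraps to 0 = a, carry into square.
Longitude square 1; +1 → 2.
The latitude characters are unchanged.

AG24au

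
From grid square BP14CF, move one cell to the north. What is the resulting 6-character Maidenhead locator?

BP14cg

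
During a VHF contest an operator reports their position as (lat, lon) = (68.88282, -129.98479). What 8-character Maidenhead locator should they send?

CP58av11

Add 180° to longitude and 90° to latitude: 50.01521, 158.88282.
Field: lon ⌊50.01521/20⌋ = 2 → C; lat ⌊158.88282/10⌋ = 15 → P.
Square: lon ⌊10.01521/2⌋ = 5; lat ⌊8.88282/1⌋ = 8.
Subsquare: lon ⌊0.01521/0.0833333⌋ = 0 → a; lat ⌊0.88282/0.0416667⌋ = 21 → v.
Extended square: lon ⌊0.01521/0.00833333⌋ = 1; lat ⌊0.00782/0.00416667⌋ = 1.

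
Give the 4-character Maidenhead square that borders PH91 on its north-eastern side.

QH02

Longitude square 9; +1 → 10, wraps to 0, carry into field.
Longitude field P = 15; +1 → 16 = Q.
Latitude square 1; +1 → 2.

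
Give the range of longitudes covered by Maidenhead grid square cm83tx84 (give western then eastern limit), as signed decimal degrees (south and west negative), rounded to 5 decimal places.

-122.35000, -122.34167

Field C=2, M=12: +2·20° lon, +12·10° lat → SW at lon -140°, lat 30°.
Square 8, 3: +8·2° lon, +3·1° lat → SW at lon -124°, lat 33°.
Subsquare t=19, x=23: +19·0.0833333° lon, +23·0.0416667° lat → SW at lon -122.417°, lat 33.9583°.
Extended square 8, 4: +8·0.00833333° lon, +4·0.00416667° lat → SW at lon -122.35°, lat 33.975°.
Cell spans 0.00833333° lon × 0.00416667° lat.
west -122.35000, east -122.34167.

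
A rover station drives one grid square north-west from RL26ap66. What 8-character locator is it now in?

RL26ap57

Longitude extended square 6; −1 → 5.
Latitude extended square 6; +1 → 7.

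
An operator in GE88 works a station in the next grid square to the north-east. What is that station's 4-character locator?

GE99

Longitude square 8; +1 → 9.
Latitude square 8; +1 → 9.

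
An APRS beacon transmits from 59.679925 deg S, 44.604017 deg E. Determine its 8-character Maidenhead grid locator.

LD20hh26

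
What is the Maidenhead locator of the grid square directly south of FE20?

FD29

Latitude square 0; −1 → -1, wraps to 9, carry into field.
Latitude field E = 4; −1 → 3 = D.
The longitude characters are unchanged.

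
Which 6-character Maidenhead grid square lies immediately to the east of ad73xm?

AD83am

Longitude subsquare x = 23; +1 → 24, wraps to 0 = a, carry into square.
Longitude square 7; +1 → 8.
The latitude characters are unchanged.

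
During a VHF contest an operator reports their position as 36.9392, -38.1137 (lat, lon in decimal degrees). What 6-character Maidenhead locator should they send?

Offset from 180°W / 90°S: lon 141.8863°, lat 126.9392°.
Field: lon ⌊141.8863/20⌋ = 7 → H; lat ⌊126.9392/10⌋ = 12 → M.
Square: lon ⌊1.8863/2⌋ = 0; lat ⌊6.9392/1⌋ = 6.
Subsquare: lon ⌊1.8863/0.0833333⌋ = 22 → w; lat ⌊0.9392/0.0416667⌋ = 22 → w.

HM06ww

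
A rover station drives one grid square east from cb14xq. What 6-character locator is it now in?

CB24aq

Longitude subsquare x = 23; +1 → 24, wraps to 0 = a, carry into square.
Longitude square 1; +1 → 2.
The latitude characters are unchanged.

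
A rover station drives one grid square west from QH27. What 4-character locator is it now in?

QH17

Longitude square 2; −1 → 1.
The latitude characters are unchanged.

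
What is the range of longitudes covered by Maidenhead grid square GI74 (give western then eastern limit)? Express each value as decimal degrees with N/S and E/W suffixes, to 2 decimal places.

46.00° W, 44.00° W

Field G=6, I=8: +6·20° lon, +8·10° lat → SW at lon -60°, lat -10°.
Square 7, 4: +7·2° lon, +4·1° lat → SW at lon -46°, lat -6°.
Cell spans 2° lon × 1° lat.
west 46.00° W, east 44.00° W.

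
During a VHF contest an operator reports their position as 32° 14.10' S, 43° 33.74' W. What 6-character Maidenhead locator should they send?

GF87fs

Offset from 180°W / 90°S: lon 136.4377°, lat 57.7650°.
Field (20°×10°, letters A–R): lon ⌊136.4377/20⌋ = 6 → G; lat ⌊57.7650/10⌋ = 5 → F.
Square (2°×1°, digits 0–9): lon ⌊16.4377/2⌋ = 8; lat ⌊7.7650/1⌋ = 7.
Subsquare (5′×2.5′, letters a–x): lon ⌊0.4377/0.0833333⌋ = 5 → f; lat ⌊0.7650/0.0416667⌋ = 18 → s.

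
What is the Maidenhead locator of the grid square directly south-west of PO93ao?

PO83xn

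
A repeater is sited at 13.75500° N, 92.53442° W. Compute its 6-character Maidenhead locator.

EK33rs

Shift to the Maidenhead origin (180°W, 90°S): lon 87.4656, lat 103.7550.
Field: 87.4656/20 → 4 → E, 103.7550/10 → 10 → K; chars EK.
Square: 7.4656/2 → 3, 3.7550/1 → 3; chars 33.
Subsquare: 1.4656/0.0833333 → 17 → r, 0.7550/0.0416667 → 18 → s; chars rs.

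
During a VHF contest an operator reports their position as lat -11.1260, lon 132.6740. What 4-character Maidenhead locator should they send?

PH68

Offset from 180°W / 90°S: lon 312.67°, lat 78.87°.
Field (20°×10°, letters A–R): lon ⌊312.67/20⌋ = 15 → P; lat ⌊78.87/10⌋ = 7 → H.
Square (2°×1°, digits 0–9): lon ⌊12.67/2⌋ = 6; lat ⌊8.87/1⌋ = 8.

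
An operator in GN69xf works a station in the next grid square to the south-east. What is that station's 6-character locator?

Longitude subsquare x = 23; +1 → 24, wraps to 0 = a, carry into square.
Longitude square 6; +1 → 7.
Latitude subsquare f = 5; −1 → 4 = e.

GN79ae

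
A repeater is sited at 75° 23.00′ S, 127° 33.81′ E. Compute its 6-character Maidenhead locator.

PB34so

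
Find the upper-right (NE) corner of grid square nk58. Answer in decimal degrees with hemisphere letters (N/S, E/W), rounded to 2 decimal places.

19.00° N, 92.00° E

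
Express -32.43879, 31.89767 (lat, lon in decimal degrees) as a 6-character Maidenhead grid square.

Shift to the Maidenhead origin (180°W, 90°S): lon 211.8977, lat 57.5612.
Field (20°×10°, letters A–R): lon ⌊211.8977/20⌋ = 10 → K; lat ⌊57.5612/10⌋ = 5 → F.
Square (2°×1°, digits 0–9): lon ⌊11.8977/2⌋ = 5; lat ⌊7.5612/1⌋ = 7.
Subsquare (5′×2.5′, letters a–x): lon ⌊1.8977/0.0833333⌋ = 22 → w; lat ⌊0.5612/0.0416667⌋ = 13 → n.

KF57wn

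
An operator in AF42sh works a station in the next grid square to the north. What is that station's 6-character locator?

Latitude subsquare h = 7; +1 → 8 = i.
The longitude characters are unchanged.

AF42si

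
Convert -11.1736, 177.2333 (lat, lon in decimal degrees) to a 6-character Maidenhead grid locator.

RH88ot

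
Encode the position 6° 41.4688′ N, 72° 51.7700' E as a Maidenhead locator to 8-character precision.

MJ66kq35

Add 180° to longitude and 90° to latitude: 252.86283, 96.69115.
Field (20°×10°, letters A–R): lon ⌊252.86283/20⌋ = 12 → M; lat ⌊96.69115/10⌋ = 9 → J.
Square (2°×1°, digits 0–9): lon ⌊12.86283/2⌋ = 6; lat ⌊6.69115/1⌋ = 6.
Subsquare (5′×2.5′, letters a–x): lon ⌊0.86283/0.0833333⌋ = 10 → k; lat ⌊0.69115/0.0416667⌋ = 16 → q.
Extended square (30″×15″, digits 0–9): lon ⌊0.02950/0.00833333⌋ = 3; lat ⌊0.02448/0.00416667⌋ = 5.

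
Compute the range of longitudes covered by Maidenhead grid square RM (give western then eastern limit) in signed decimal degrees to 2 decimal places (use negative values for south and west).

160.00, 180.00

Field R=17, M=12: +17·20° lon, +12·10° lat → SW at lon 160°, lat 30°.
Cell spans 20° lon × 10° lat.
west 160.00, east 180.00.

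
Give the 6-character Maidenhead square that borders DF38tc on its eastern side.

DF38uc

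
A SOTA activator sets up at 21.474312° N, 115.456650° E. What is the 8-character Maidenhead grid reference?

OL71rl43

Shift to the Maidenhead origin (180°W, 90°S): lon 295.45665, lat 111.47431.
Field (20°×10°, letters A–R): lon ⌊295.45665/20⌋ = 14 → O; lat ⌊111.47431/10⌋ = 11 → L.
Square (2°×1°, digits 0–9): lon ⌊15.45665/2⌋ = 7; lat ⌊1.47431/1⌋ = 1.
Subsquare (5′×2.5′, letters a–x): lon ⌊1.45665/0.0833333⌋ = 17 → r; lat ⌊0.47431/0.0416667⌋ = 11 → l.
Extended square (30″×15″, digits 0–9): lon ⌊0.03998/0.00833333⌋ = 4; lat ⌊0.01598/0.00416667⌋ = 3.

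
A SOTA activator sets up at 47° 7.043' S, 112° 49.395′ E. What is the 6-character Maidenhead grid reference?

OE62jv

Shift to the Maidenhead origin (180°W, 90°S): lon 292.8233, lat 42.8826.
Field: lon ⌊292.8233/20⌋ = 14 → O; lat ⌊42.8826/10⌋ = 4 → E.
Square: lon ⌊12.8233/2⌋ = 6; lat ⌊2.8826/1⌋ = 2.
Subsquare: lon ⌊0.8233/0.0833333⌋ = 9 → j; lat ⌊0.8826/0.0416667⌋ = 21 → v.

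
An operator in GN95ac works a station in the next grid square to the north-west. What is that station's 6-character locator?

Longitude subsquare a = 0; −1 → -1, wraps to 23 = x, carry into square.
Longitude square 9; −1 → 8.
Latitude subsquare c = 2; +1 → 3 = d.

GN85xd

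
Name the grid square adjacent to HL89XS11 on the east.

HL89xs21

Longitude extended square 1; +1 → 2.
The latitude characters are unchanged.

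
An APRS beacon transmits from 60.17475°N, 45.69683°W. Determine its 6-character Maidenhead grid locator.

GP70de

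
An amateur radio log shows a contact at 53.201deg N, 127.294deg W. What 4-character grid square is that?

Shift to the Maidenhead origin (180°W, 90°S): lon 52.71, lat 143.20.
Field: 52.71/20 → 2 → C, 143.20/10 → 14 → O; chars CO.
Square: 12.71/2 → 6, 3.20/1 → 3; chars 63.

CO63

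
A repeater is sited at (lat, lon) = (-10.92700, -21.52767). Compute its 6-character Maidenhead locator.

HH99fb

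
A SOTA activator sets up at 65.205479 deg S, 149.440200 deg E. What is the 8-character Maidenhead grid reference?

QC44rt20

Offset from 180°W / 90°S: lon 329.44020°, lat 24.79452°.
Field: 329.44020/20 → 16 → Q, 24.79452/10 → 2 → C; chars QC.
Square: 9.44020/2 → 4, 4.79452/1 → 4; chars 44.
Subsquare: 1.44020/0.0833333 → 17 → r, 0.79452/0.0416667 → 19 → t; chars rt.
Extended square: 0.02353/0.00833333 → 2, 0.00285/0.00416667 → 0; chars 20.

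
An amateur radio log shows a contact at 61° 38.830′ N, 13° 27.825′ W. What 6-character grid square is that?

Add 180° to longitude and 90° to latitude: 166.5362, 151.6472.
Field (20°×10°, letters A–R): 166.5362/20 → 8 → I, 151.6472/10 → 15 → P; chars IP.
Square (2°×1°, digits 0–9): 6.5362/2 → 3, 1.6472/1 → 1; chars 31.
Subsquare (5′×2.5′, letters a–x): 0.5362/0.0833333 → 6 → g, 0.6472/0.0416667 → 15 → p; chars gp.

IP31gp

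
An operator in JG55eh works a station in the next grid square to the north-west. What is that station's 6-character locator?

JG55di

Longitude subsquare e = 4; −1 → 3 = d.
Latitude subsquare h = 7; +1 → 8 = i.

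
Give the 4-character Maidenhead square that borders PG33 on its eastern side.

PG43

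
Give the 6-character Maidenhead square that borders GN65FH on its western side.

GN65eh

Longitude subsquare f = 5; −1 → 4 = e.
The latitude characters are unchanged.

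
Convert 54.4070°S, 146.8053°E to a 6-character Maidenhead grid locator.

QD35jo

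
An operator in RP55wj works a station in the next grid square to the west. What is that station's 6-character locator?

RP55vj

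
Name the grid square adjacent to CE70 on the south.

CD79

Latitude square 0; −1 → -1, wraps to 9, carry into field.
Latitude field E = 4; −1 → 3 = D.
The longitude characters are unchanged.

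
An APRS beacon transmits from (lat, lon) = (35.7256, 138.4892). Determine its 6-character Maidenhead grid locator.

PM95fr

Shift to the Maidenhead origin (180°W, 90°S): lon 318.4892, lat 125.7256.
Field: 318.4892/20 → 15 → P, 125.7256/10 → 12 → M; chars PM.
Square: 18.4892/2 → 9, 5.7256/1 → 5; chars 95.
Subsquare: 0.4892/0.0833333 → 5 → f, 0.7256/0.0416667 → 17 → r; chars fr.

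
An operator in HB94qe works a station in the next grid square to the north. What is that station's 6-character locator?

Latitude subsquare e = 4; +1 → 5 = f.
The longitude characters are unchanged.

HB94qf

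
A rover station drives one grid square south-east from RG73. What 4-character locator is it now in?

Longitude square 7; +1 → 8.
Latitude square 3; −1 → 2.

RG82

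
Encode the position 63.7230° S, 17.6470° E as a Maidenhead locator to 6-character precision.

Add 180° to longitude and 90° to latitude: 197.6470, 26.2770.
Field (20°×10°, letters A–R): lon ⌊197.6470/20⌋ = 9 → J; lat ⌊26.2770/10⌋ = 2 → C.
Square (2°×1°, digits 0–9): lon ⌊17.6470/2⌋ = 8; lat ⌊6.2770/1⌋ = 6.
Subsquare (5′×2.5′, letters a–x): lon ⌊1.6470/0.0833333⌋ = 19 → t; lat ⌊0.2770/0.0416667⌋ = 6 → g.

JC86tg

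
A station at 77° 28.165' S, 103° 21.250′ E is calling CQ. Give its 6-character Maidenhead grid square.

Offset from 180°W / 90°S: lon 283.3542°, lat 12.5306°.
Field: 283.3542/20 → 14 → O, 12.5306/10 → 1 → B; chars OB.
Square: 3.3542/2 → 1, 2.5306/1 → 2; chars 12.
Subsquare: 1.3542/0.0833333 → 16 → q, 0.5306/0.0416667 → 12 → m; chars qm.

OB12qm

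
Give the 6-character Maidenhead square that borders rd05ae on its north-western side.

QD95xf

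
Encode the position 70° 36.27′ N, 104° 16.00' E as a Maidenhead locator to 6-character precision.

OQ20do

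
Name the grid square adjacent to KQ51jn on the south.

KQ51jm

Latitude subsquare n = 13; −1 → 12 = m.
The longitude characters are unchanged.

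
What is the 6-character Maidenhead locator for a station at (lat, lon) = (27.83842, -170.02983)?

AL47xu

Offset from 180°W / 90°S: lon 9.9702°, lat 117.8384°.
Field: 9.9702/20 → 0 → A, 117.8384/10 → 11 → L; chars AL.
Square: 9.9702/2 → 4, 7.8384/1 → 7; chars 47.
Subsquare: 1.9702/0.0833333 → 23 → x, 0.8384/0.0416667 → 20 → u; chars xu.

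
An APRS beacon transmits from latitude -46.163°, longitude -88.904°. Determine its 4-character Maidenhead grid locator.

EE53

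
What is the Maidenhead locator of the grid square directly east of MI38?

Longitude square 3; +1 → 4.
The latitude characters are unchanged.

MI48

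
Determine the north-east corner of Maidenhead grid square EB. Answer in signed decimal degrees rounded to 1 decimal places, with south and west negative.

Field E=4, B=1: +4·20° lon, +1·10° lat → SW at lon -100°, lat -80°.
Cell spans 20° lon × 10° lat. NE corner is SW corner plus one full cell.
latitude -70.0, longitude -80.0.

-70.0, -80.0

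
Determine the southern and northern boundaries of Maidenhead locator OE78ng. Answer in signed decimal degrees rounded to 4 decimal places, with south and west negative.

-41.7500, -41.7083

Field O=14, E=4: +14·20° lon, +4·10° lat → SW at lon 100°, lat -50°.
Square 7, 8: +7·2° lon, +8·1° lat → SW at lon 114°, lat -42°.
Subsquare n=13, g=6: +13·0.0833333° lon, +6·0.0416667° lat → SW at lon 115.083°, lat -41.75°.
Cell spans 0.0833333° lon × 0.0416667° lat.
south -41.7500, north -41.7083.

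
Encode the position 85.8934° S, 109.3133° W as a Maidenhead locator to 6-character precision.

DA54ic

Shift to the Maidenhead origin (180°W, 90°S): lon 70.6867, lat 4.1066.
Field: 70.6867/20 → 3 → D, 4.1066/10 → 0 → A; chars DA.
Square: 10.6867/2 → 5, 4.1066/1 → 4; chars 54.
Subsquare: 0.6867/0.0833333 → 8 → i, 0.1066/0.0416667 → 2 → c; chars ic.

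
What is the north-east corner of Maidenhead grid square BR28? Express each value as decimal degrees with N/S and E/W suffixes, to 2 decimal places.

89.00° N, 154.00° W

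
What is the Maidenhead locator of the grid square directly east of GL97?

HL07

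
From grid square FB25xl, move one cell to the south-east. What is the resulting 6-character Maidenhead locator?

FB35ak

Longitude subsquare x = 23; +1 → 24, wraps to 0 = a, carry into square.
Longitude square 2; +1 → 3.
Latitude subsquare l = 11; −1 → 10 = k.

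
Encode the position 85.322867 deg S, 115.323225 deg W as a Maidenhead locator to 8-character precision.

Add 180° to longitude and 90° to latitude: 64.67678, 4.67713.
Field: lon ⌊64.67678/20⌋ = 3 → D; lat ⌊4.67713/10⌋ = 0 → A.
Square: lon ⌊4.67678/2⌋ = 2; lat ⌊4.67713/1⌋ = 4.
Subsquare: lon ⌊0.67678/0.0833333⌋ = 8 → i; lat ⌊0.67713/0.0416667⌋ = 16 → q.
Extended square: lon ⌊0.01011/0.00833333⌋ = 1; lat ⌊0.01047/0.00416667⌋ = 2.

DA24iq12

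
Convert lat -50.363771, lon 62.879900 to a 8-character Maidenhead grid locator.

MD19kp52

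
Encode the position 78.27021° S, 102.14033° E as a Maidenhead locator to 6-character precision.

Offset from 180°W / 90°S: lon 282.1403°, lat 11.7298°.
Field: 282.1403/20 → 14 → O, 11.7298/10 → 1 → B; chars OB.
Square: 2.1403/2 → 1, 1.7298/1 → 1; chars 11.
Subsquare: 0.1403/0.0833333 → 1 → b, 0.7298/0.0416667 → 17 → r; chars br.

OB11br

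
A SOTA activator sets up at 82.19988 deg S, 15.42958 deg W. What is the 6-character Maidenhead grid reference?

IA27gt

Offset from 180°W / 90°S: lon 164.5704°, lat 7.8001°.
Field: 164.5704/20 → 8 → I, 7.8001/10 → 0 → A; chars IA.
Square: 4.5704/2 → 2, 7.8001/1 → 7; chars 27.
Subsquare: 0.5704/0.0833333 → 6 → g, 0.8001/0.0416667 → 19 → t; chars gt.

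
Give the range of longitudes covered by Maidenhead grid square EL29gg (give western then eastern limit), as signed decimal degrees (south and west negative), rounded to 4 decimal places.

Field E=4, L=11: +4·20° lon, +11·10° lat → SW at lon -100°, lat 20°.
Square 2, 9: +2·2° lon, +9·1° lat → SW at lon -96°, lat 29°.
Subsquare g=6, g=6: +6·0.0833333° lon, +6·0.0416667° lat → SW at lon -95.5°, lat 29.25°.
Cell spans 0.0833333° lon × 0.0416667° lat.
west -95.5000, east -95.4167.

-95.5000, -95.4167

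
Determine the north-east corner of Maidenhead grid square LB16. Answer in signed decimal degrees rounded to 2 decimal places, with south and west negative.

-73.00, 44.00

Field L=11, B=1: +11·20° lon, +1·10° lat → SW at lon 40°, lat -80°.
Square 1, 6: +1·2° lon, +6·1° lat → SW at lon 42°, lat -74°.
Cell spans 2° lon × 1° lat. NE corner is SW corner plus one full cell.
latitude -73.00, longitude 44.00.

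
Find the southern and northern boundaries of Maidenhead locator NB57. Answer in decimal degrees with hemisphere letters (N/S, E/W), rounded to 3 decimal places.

73.000° S, 72.000° S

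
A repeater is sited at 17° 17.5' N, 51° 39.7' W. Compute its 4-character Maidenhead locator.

GK47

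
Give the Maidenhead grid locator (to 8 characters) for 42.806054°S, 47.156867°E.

Shift to the Maidenhead origin (180°W, 90°S): lon 227.15687, lat 47.19395.
Field: lon ⌊227.15687/20⌋ = 11 → L; lat ⌊47.19395/10⌋ = 4 → E.
Square: lon ⌊7.15687/2⌋ = 3; lat ⌊7.19395/1⌋ = 7.
Subsquare: lon ⌊1.15687/0.0833333⌋ = 13 → n; lat ⌊0.19395/0.0416667⌋ = 4 → e.
Extended square: lon ⌊0.07353/0.00833333⌋ = 8; lat ⌊0.02728/0.00416667⌋ = 6.

LE37ne86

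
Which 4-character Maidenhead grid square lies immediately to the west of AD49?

Longitude square 4; −1 → 3.
The latitude characters are unchanged.

AD39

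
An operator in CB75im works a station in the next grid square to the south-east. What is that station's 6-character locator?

CB75jl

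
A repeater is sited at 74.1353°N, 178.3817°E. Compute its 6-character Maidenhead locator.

Add 180° to longitude and 90° to latitude: 358.3817, 164.1353.
Field (20°×10°, letters A–R): lon ⌊358.3817/20⌋ = 17 → R; lat ⌊164.1353/10⌋ = 16 → Q.
Square (2°×1°, digits 0–9): lon ⌊18.3817/2⌋ = 9; lat ⌊4.1353/1⌋ = 4.
Subsquare (5′×2.5′, letters a–x): lon ⌊0.3817/0.0833333⌋ = 4 → e; lat ⌊0.1353/0.0416667⌋ = 3 → d.

RQ94ed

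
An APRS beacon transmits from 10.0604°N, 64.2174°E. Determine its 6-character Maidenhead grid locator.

MK20cb

Offset from 180°W / 90°S: lon 244.2174°, lat 100.0604°.
Field: lon ⌊244.2174/20⌋ = 12 → M; lat ⌊100.0604/10⌋ = 10 → K.
Square: lon ⌊4.2174/2⌋ = 2; lat ⌊0.0604/1⌋ = 0.
Subsquare: lon ⌊0.2174/0.0833333⌋ = 2 → c; lat ⌊0.0604/0.0416667⌋ = 1 → b.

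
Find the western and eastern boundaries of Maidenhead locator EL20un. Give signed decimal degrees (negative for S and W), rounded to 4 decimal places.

-94.3333, -94.2500

Field E=4, L=11: +4·20° lon, +11·10° lat → SW at lon -100°, lat 20°.
Square 2, 0: +2·2° lon, +0·1° lat → SW at lon -96°, lat 20°.
Subsquare u=20, n=13: +20·0.0833333° lon, +13·0.0416667° lat → SW at lon -94.3333°, lat 20.5417°.
Cell spans 0.0833333° lon × 0.0416667° lat.
west -94.3333, east -94.2500.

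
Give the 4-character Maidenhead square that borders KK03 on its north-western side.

JK94

Longitude square 0; −1 → -1, wraps to 9, carry into field.
Longitude field K = 10; −1 → 9 = J.
Latitude square 3; +1 → 4.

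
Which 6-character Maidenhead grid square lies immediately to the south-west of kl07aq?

JL97xp

Longitude subsquare a = 0; −1 → -1, wraps to 23 = x, carry into square.
Longitude square 0; −1 → -1, wraps to 9, carry into field.
Longitude field K = 10; −1 → 9 = J.
Latitude subsquare q = 16; −1 → 15 = p.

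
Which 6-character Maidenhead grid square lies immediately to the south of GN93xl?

Latitude subsquare l = 11; −1 → 10 = k.
The longitude characters are unchanged.

GN93xk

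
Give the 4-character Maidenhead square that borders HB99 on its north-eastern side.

IC00

Longitude square 9; +1 → 10, wraps to 0, carry into field.
Longitude field H = 7; +1 → 8 = I.
Latitude square 9; +1 → 10, wraps to 0, carry into field.
Latitude field B = 1; +1 → 2 = C.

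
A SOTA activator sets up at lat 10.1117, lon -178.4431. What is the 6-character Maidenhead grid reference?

Add 180° to longitude and 90° to latitude: 1.5569, 100.1117.
Field: lon ⌊1.5569/20⌋ = 0 → A; lat ⌊100.1117/10⌋ = 10 → K.
Square: lon ⌊1.5569/2⌋ = 0; lat ⌊0.1117/1⌋ = 0.
Subsquare: lon ⌊1.5569/0.0833333⌋ = 18 → s; lat ⌊0.1117/0.0416667⌋ = 2 → c.

AK00sc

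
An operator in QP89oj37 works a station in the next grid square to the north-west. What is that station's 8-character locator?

QP89oj28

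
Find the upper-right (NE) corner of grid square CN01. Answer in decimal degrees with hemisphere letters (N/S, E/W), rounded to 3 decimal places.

42.000° N, 138.000° W

Field C=2, N=13: +2·20° lon, +13·10° lat → SW at lon -140°, lat 40°.
Square 0, 1: +0·2° lon, +1·1° lat → SW at lon -140°, lat 41°.
Cell spans 2° lon × 1° lat. NE corner is SW corner plus one full cell.
latitude 42.000° N, longitude 138.000° W.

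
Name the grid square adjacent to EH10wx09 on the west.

EH10vx99

Longitude extended square 0; −1 → -1, wraps to 9, carry into subsquare.
Longitude subsquare w = 22; −1 → 21 = v.
The latitude characters are unchanged.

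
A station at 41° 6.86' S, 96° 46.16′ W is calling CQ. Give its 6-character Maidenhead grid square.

EE18ov

Offset from 180°W / 90°S: lon 83.2307°, lat 48.8857°.
Field: lon ⌊83.2307/20⌋ = 4 → E; lat ⌊48.8857/10⌋ = 4 → E.
Square: lon ⌊3.2307/2⌋ = 1; lat ⌊8.8857/1⌋ = 8.
Subsquare: lon ⌊1.2307/0.0833333⌋ = 14 → o; lat ⌊0.8857/0.0416667⌋ = 21 → v.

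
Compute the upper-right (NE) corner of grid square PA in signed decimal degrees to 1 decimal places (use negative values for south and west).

Field P=15, A=0: +15·20° lon, +0·10° lat → SW at lon 120°, lat -90°.
Cell spans 20° lon × 10° lat. NE corner is SW corner plus one full cell.
latitude -80.0, longitude 140.0.

-80.0, 140.0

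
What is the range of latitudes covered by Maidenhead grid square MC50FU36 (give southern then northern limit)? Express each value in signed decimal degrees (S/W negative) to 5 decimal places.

-69.14167, -69.13750

Field M=12, C=2: +12·20° lon, +2·10° lat → SW at lon 60°, lat -70°.
Square 5, 0: +5·2° lon, +0·1° lat → SW at lon 70°, lat -70°.
Subsquare f=5, u=20: +5·0.0833333° lon, +20·0.0416667° lat → SW at lon 70.4167°, lat -69.1667°.
Extended square 3, 6: +3·0.00833333° lon, +6·0.00416667° lat → SW at lon 70.4417°, lat -69.1417°.
Cell spans 0.00833333° lon × 0.00416667° lat.
south -69.14167, north -69.13750.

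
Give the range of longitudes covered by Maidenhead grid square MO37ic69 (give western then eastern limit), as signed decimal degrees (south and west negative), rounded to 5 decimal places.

66.71667, 66.72500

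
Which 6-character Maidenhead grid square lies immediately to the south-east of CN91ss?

CN91tr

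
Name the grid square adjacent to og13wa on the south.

OG12wx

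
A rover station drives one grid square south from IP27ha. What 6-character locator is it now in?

IP26hx

Latitude subsquare a = 0; −1 → -1, wraps to 23 = x, carry into square.
Latitude square 7; −1 → 6.
The longitude characters are unchanged.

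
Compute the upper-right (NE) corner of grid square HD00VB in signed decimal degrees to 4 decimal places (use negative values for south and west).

-59.9167, -38.1667

Field H=7, D=3: +7·20° lon, +3·10° lat → SW at lon -40°, lat -60°.
Square 0, 0: +0·2° lon, +0·1° lat → SW at lon -40°, lat -60°.
Subsquare v=21, b=1: +21·0.0833333° lon, +1·0.0416667° lat → SW at lon -38.25°, lat -59.9583°.
Cell spans 0.0833333° lon × 0.0416667° lat. NE corner is SW corner plus one full cell.
latitude -59.9167, longitude -38.1667.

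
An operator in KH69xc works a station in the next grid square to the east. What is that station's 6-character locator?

KH79ac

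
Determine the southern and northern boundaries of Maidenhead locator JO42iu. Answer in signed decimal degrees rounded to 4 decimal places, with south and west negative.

52.8333, 52.8750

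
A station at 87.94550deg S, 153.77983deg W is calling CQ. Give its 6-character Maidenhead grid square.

Offset from 180°W / 90°S: lon 26.2202°, lat 2.0545°.
Field (20°×10°, letters A–R): 26.2202/20 → 1 → B, 2.0545/10 → 0 → A; chars BA.
Square (2°×1°, digits 0–9): 6.2202/2 → 3, 2.0545/1 → 2; chars 32.
Subsquare (5′×2.5′, letters a–x): 0.2202/0.0833333 → 2 → c, 0.0545/0.0416667 → 1 → b; chars cb.

BA32cb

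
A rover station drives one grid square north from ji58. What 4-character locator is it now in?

JI59

Latitude square 8; +1 → 9.
The longitude characters are unchanged.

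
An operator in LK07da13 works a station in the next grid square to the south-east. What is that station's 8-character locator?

Longitude extended square 1; +1 → 2.
Latitude extended square 3; −1 → 2.

LK07da22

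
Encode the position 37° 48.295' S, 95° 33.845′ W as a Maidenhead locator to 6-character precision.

Add 180° to longitude and 90° to latitude: 84.4359, 52.1951.
Field: 84.4359/20 → 4 → E, 52.1951/10 → 5 → F; chars EF.
Square: 4.4359/2 → 2, 2.1951/1 → 2; chars 22.
Subsquare: 0.4359/0.0833333 → 5 → f, 0.1951/0.0416667 → 4 → e; chars fe.

EF22fe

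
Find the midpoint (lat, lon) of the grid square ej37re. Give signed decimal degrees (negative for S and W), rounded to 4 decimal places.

Field E=4, J=9: +4·20° lon, +9·10° lat → SW at lon -100°, lat 0°.
Square 3, 7: +3·2° lon, +7·1° lat → SW at lon -94°, lat 7°.
Subsquare r=17, e=4: +17·0.0833333° lon, +4·0.0416667° lat → SW at lon -92.5833°, lat 7.16667°.
Cell spans 0.0833333° lon × 0.0416667° lat. Centre is SW corner plus half of each.
latitude 7.1875, longitude -92.5417.

7.1875, -92.5417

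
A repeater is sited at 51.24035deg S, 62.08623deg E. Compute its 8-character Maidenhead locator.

Add 180° to longitude and 90° to latitude: 242.08623, 38.75965.
Field: 242.08623/20 → 12 → M, 38.75965/10 → 3 → D; chars MD.
Square: 2.08623/2 → 1, 8.75965/1 → 8; chars 18.
Subsquare: 0.08623/0.0833333 → 1 → b, 0.75965/0.0416667 → 18 → s; chars bs.
Extended square: 0.00290/0.00833333 → 0, 0.00965/0.00416667 → 2; chars 02.

MD18bs02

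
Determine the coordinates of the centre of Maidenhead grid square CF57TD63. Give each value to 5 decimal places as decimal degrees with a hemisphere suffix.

32.86042° S, 128.36250° W

Field C=2, F=5: +2·20° lon, +5·10° lat → SW at lon -140°, lat -40°.
Square 5, 7: +5·2° lon, +7·1° lat → SW at lon -130°, lat -33°.
Subsquare t=19, d=3: +19·0.0833333° lon, +3·0.0416667° lat → SW at lon -128.417°, lat -32.875°.
Extended square 6, 3: +6·0.00833333° lon, +3·0.00416667° lat → SW at lon -128.367°, lat -32.8625°.
Cell spans 0.00833333° lon × 0.00416667° lat. Centre is SW corner plus half of each.
latitude 32.86042° S, longitude 128.36250° W.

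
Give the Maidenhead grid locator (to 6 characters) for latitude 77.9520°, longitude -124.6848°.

CQ77pw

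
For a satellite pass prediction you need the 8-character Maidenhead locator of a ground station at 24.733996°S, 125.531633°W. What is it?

CG75fg63

Offset from 180°W / 90°S: lon 54.46837°, lat 65.26600°.
Field: 54.46837/20 → 2 → C, 65.26600/10 → 6 → G; chars CG.
Square: 14.46837/2 → 7, 5.26600/1 → 5; chars 75.
Subsquare: 0.46837/0.0833333 → 5 → f, 0.26600/0.0416667 → 6 → g; chars fg.
Extended square: 0.05170/0.00833333 → 6, 0.01600/0.00416667 → 3; chars 63.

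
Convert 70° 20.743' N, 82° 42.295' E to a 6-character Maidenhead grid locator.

NQ10ii

Offset from 180°W / 90°S: lon 262.7049°, lat 160.3457°.
Field: 262.7049/20 → 13 → N, 160.3457/10 → 16 → Q; chars NQ.
Square: 2.7049/2 → 1, 0.3457/1 → 0; chars 10.
Subsquare: 0.7049/0.0833333 → 8 → i, 0.3457/0.0416667 → 8 → i; chars ii.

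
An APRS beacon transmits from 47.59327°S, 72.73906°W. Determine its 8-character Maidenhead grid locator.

Add 180° to longitude and 90° to latitude: 107.26094, 42.40673.
Field (20°×10°, letters A–R): 107.26094/20 → 5 → F, 42.40673/10 → 4 → E; chars FE.
Square (2°×1°, digits 0–9): 7.26094/2 → 3, 2.40673/1 → 2; chars 32.
Subsquare (5′×2.5′, letters a–x): 1.26094/0.0833333 → 15 → p, 0.40673/0.0416667 → 9 → j; chars pj.
Extended square (30″×15″, digits 0–9): 0.01094/0.00833333 → 1, 0.03173/0.00416667 → 7; chars 17.

FE32pj17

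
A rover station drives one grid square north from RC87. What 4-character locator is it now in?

Latitude square 7; +1 → 8.
The longitude characters are unchanged.

RC88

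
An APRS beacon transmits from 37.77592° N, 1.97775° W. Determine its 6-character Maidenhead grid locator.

Offset from 180°W / 90°S: lon 178.0223°, lat 127.7759°.
Field: 178.0223/20 → 8 → I, 127.7759/10 → 12 → M; chars IM.
Square: 18.0223/2 → 9, 7.7759/1 → 7; chars 97.
Subsquare: 0.0223/0.0833333 → 0 → a, 0.7759/0.0416667 → 18 → s; chars as.

IM97as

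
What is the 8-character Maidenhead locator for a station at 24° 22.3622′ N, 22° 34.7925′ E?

KL14gi99

Add 180° to longitude and 90° to latitude: 202.57988, 114.37270.
Field: lon ⌊202.57988/20⌋ = 10 → K; lat ⌊114.37270/10⌋ = 11 → L.
Square: lon ⌊2.57988/2⌋ = 1; lat ⌊4.37270/1⌋ = 4.
Subsquare: lon ⌊0.57988/0.0833333⌋ = 6 → g; lat ⌊0.37270/0.0416667⌋ = 8 → i.
Extended square: lon ⌊0.07988/0.00833333⌋ = 9; lat ⌊0.03937/0.00416667⌋ = 9.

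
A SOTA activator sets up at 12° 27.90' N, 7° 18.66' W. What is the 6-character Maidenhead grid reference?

Add 180° to longitude and 90° to latitude: 172.6890, 102.4650.
Field (20°×10°, letters A–R): lon ⌊172.6890/20⌋ = 8 → I; lat ⌊102.4650/10⌋ = 10 → K.
Square (2°×1°, digits 0–9): lon ⌊12.6890/2⌋ = 6; lat ⌊2.4650/1⌋ = 2.
Subsquare (5′×2.5′, letters a–x): lon ⌊0.6890/0.0833333⌋ = 8 → i; lat ⌊0.4650/0.0416667⌋ = 11 → l.

IK62il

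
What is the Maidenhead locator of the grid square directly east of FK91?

GK01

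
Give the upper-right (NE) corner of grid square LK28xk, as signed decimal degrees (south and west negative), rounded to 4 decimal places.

Field L=11, K=10: +11·20° lon, +10·10° lat → SW at lon 40°, lat 10°.
Square 2, 8: +2·2° lon, +8·1° lat → SW at lon 44°, lat 18°.
Subsquare x=23, k=10: +23·0.0833333° lon, +10·0.0416667° lat → SW at lon 45.9167°, lat 18.4167°.
Cell spans 0.0833333° lon × 0.0416667° lat. NE corner is SW corner plus one full cell.
latitude 18.4583, longitude 46.0000.

18.4583, 46.0000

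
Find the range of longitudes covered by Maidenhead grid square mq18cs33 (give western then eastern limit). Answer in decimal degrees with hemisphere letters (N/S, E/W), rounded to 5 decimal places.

62.19167° E, 62.20000° E

Field M=12, Q=16: +12·20° lon, +16·10° lat → SW at lon 60°, lat 70°.
Square 1, 8: +1·2° lon, +8·1° lat → SW at lon 62°, lat 78°.
Subsquare c=2, s=18: +2·0.0833333° lon, +18·0.0416667° lat → SW at lon 62.1667°, lat 78.75°.
Extended square 3, 3: +3·0.00833333° lon, +3·0.00416667° lat → SW at lon 62.1917°, lat 78.7625°.
Cell spans 0.00833333° lon × 0.00416667° lat.
west 62.19167° E, east 62.20000° E.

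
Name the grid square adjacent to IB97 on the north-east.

JB08

Longitude square 9; +1 → 10, wraps to 0, carry into field.
Longitude field I = 8; +1 → 9 = J.
Latitude square 7; +1 → 8.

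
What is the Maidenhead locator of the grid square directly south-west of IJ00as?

Longitude subsquare a = 0; −1 → -1, wraps to 23 = x, carry into square.
Longitude square 0; −1 → -1, wraps to 9, carry into field.
Longitude field I = 8; −1 → 7 = H.
Latitude subsquare s = 18; −1 → 17 = r.

HJ90xr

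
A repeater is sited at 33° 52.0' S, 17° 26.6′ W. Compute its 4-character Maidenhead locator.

Add 180° to longitude and 90° to latitude: 162.56, 56.13.
Field: lon ⌊162.56/20⌋ = 8 → I; lat ⌊56.13/10⌋ = 5 → F.
Square: lon ⌊2.56/2⌋ = 1; lat ⌊6.13/1⌋ = 6.

IF16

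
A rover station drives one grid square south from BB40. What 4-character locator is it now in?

Latitude square 0; −1 → -1, wraps to 9, carry into field.
Latitude field B = 1; −1 → 0 = A.
The longitude characters are unchanged.

BA49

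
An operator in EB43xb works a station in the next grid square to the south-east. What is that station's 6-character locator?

Longitude subsquare x = 23; +1 → 24, wraps to 0 = a, carry into square.
Longitude square 4; +1 → 5.
Latitude subsquare b = 1; −1 → 0 = a.

EB53aa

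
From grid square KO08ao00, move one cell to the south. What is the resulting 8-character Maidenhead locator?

Latitude extended square 0; −1 → -1, wraps to 9, carry into subsquare.
Latitude subsquare o = 14; −1 → 13 = n.
The longitude characters are unchanged.

KO08an09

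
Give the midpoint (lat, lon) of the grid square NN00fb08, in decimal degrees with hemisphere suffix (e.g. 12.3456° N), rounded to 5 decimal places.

Field N=13, N=13: +13·20° lon, +13·10° lat → SW at lon 80°, lat 40°.
Square 0, 0: +0·2° lon, +0·1° lat → SW at lon 80°, lat 40°.
Subsquare f=5, b=1: +5·0.0833333° lon, +1·0.0416667° lat → SW at lon 80.4167°, lat 40.0417°.
Extended square 0, 8: +0·0.00833333° lon, +8·0.00416667° lat → SW at lon 80.4167°, lat 40.075°.
Cell spans 0.00833333° lon × 0.00416667° lat. Centre is SW corner plus half of each.
latitude 40.07708° N, longitude 80.42083° E.

40.07708° N, 80.42083° E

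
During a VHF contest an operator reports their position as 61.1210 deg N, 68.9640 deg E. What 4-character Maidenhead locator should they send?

Shift to the Maidenhead origin (180°W, 90°S): lon 248.96, lat 151.12.
Field: 248.96/20 → 12 → M, 151.12/10 → 15 → P; chars MP.
Square: 8.96/2 → 4, 1.12/1 → 1; chars 41.

MP41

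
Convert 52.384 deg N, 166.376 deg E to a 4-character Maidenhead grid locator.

Offset from 180°W / 90°S: lon 346.38°, lat 142.38°.
Field: 346.38/20 → 17 → R, 142.38/10 → 14 → O; chars RO.
Square: 6.38/2 → 3, 2.38/1 → 2; chars 32.

RO32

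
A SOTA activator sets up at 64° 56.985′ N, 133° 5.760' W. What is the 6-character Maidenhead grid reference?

CP34kw

Add 180° to longitude and 90° to latitude: 46.9040, 154.9497.
Field (20°×10°, letters A–R): 46.9040/20 → 2 → C, 154.9497/10 → 15 → P; chars CP.
Square (2°×1°, digits 0–9): 6.9040/2 → 3, 4.9497/1 → 4; chars 34.
Subsquare (5′×2.5′, letters a–x): 0.9040/0.0833333 → 10 → k, 0.9497/0.0416667 → 22 → w; chars kw.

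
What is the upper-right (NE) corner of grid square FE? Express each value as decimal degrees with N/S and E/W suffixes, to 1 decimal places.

40.0° S, 60.0° W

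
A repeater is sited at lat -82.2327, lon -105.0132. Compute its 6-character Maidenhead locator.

DA77ls

Offset from 180°W / 90°S: lon 74.9868°, lat 7.7673°.
Field: 74.9868/20 → 3 → D, 7.7673/10 → 0 → A; chars DA.
Square: 14.9868/2 → 7, 7.7673/1 → 7; chars 77.
Subsquare: 0.9868/0.0833333 → 11 → l, 0.7673/0.0416667 → 18 → s; chars ls.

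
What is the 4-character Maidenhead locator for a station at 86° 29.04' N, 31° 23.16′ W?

HR46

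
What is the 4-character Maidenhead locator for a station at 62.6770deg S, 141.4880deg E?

QC07

Shift to the Maidenhead origin (180°W, 90°S): lon 321.49, lat 27.32.
Field: 321.49/20 → 16 → Q, 27.32/10 → 2 → C; chars QC.
Square: 1.49/2 → 0, 7.32/1 → 7; chars 07.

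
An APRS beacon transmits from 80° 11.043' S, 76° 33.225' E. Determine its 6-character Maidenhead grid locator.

Add 180° to longitude and 90° to latitude: 256.5537, 9.8160.
Field (20°×10°, letters A–R): lon ⌊256.5537/20⌋ = 12 → M; lat ⌊9.8160/10⌋ = 0 → A.
Square (2°×1°, digits 0–9): lon ⌊16.5537/2⌋ = 8; lat ⌊9.8160/1⌋ = 9.
Subsquare (5′×2.5′, letters a–x): lon ⌊0.5537/0.0833333⌋ = 6 → g; lat ⌊0.8160/0.0416667⌋ = 19 → t.

MA89gt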